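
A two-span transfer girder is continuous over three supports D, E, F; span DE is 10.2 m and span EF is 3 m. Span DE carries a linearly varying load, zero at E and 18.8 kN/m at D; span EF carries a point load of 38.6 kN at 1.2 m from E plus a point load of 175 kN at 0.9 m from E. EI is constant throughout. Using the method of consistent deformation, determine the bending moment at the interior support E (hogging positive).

Release continuity at E by inserting a hinge; the redundant is the internal moment M_E. The primary structure is two simply-supported spans DE and EF.
End slopes at the hinge E, treating each span as simply supported:
  span DE: triangular load, peak 18.8: 7w₀L³/(360EI) = 387.9/EI
  span EF: point load 38.6 at a = 1.2: Pab(L + b)/(6LEI) = 22.23/EI
  span EF: point load 175 at a = 0.9: Pab(L + b)/(6LEI) = 93.71/EI
  relative rotation θ_0 = (387.9 + 115.9)/EI = 503.9/EI
A unit hogging moment at E produces rotation L₁/(3EI) + L₂/(3EI) = 4.4/EI.
Slope continuity at E: θ_0 = M_E·4.4/EI, so M_E = 503.9/4.4 = 114.5 kN·m (hogging).

M_E = 114.5 kN·m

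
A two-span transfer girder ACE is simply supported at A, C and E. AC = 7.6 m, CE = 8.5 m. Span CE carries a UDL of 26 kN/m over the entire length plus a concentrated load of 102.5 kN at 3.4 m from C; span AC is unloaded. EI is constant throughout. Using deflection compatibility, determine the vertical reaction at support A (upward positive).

Take M_C as the redundant. Released structure: two simple spans AC and CE with a hinge at C.
End slopes at the hinge C, treating each span as simply supported:
  span CE: UDL 26: wL³/(24EI) = 665.3/EI
  span CE: point load 102.5 at a = 3.4: Pab(L + b)/(6LEI) = 474/EI
  relative rotation θ_0 = (0 + 1139)/EI = 1139/EI
A unit hogging moment at C produces rotation L₁/(3EI) + L₂/(3EI) = 5.367/EI.
Compatibility: M_C·(L₁+L₂)/(3EI) = θ_0, giving M_C = 212.3 kN·m (hogging).
Span AC, ΣM about A with M_C applied at C: R_C^{AC}·7.6 = 0 + 212.3, so R_C^{AC} = 27.93 kN and R_A = 0 − 27.93 = -27.93 kN.

R_A = -27.93 kN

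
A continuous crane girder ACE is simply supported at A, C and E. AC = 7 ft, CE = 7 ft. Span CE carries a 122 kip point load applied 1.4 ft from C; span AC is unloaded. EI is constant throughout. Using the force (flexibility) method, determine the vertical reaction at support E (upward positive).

R_E = 15.62 kip

Release continuity at C by inserting a hinge; the redundant is the internal moment M_C. The primary structure is two simply-supported spans AC and CE.
Rotations at C on the released spans (each span's end-slope, ×1/EI):
  span CE: point load 122 at a = 1.4: Pab(L + b)/(6LEI) = 286.9/EI
  relative rotation θ_0 = (0 + 286.9)/EI = 286.9/EI
A unit hogging moment at C produces rotation L₁/(3EI) + L₂/(3EI) = 4.667/EI.
Slope continuity at C: θ_0 = M_C·4.667/EI, so M_C = 286.9/4.667 = 61.49 kip·ft (hogging).
Span CE, ΣM about E: R_C^{CE}·7 = 683.2 + 61.49, so R_C^{CE} = 106.4 kip and R_E = 122 − 106.4 = 15.62 kip.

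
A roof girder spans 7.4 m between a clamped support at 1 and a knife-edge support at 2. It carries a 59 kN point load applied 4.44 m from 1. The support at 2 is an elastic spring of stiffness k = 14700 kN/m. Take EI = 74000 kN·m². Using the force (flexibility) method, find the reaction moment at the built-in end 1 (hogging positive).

Take the reaction at 2 as the redundant and release it; the primary structure is a cantilever fixed at 1.
Deflection at 2 on the released cantilever, summing each load's contribution:
  point load 59 at a = 4.44: Pa²(3L − a)/(6EI) = 3443/EI
Flexibility coefficient — unit upward force at 2: δ_{22} = L³/(3EI) = 135.1/EI.
With EI = 74000 kN·m²: δ_0 = 0.046524 m and δ_{22} = 0.001825 m/kN.
Compatibility — the spring shortens by R_2/k under the reaction it provides: δ_0 − R_2·δ_{22} = R_2/k. With 1/k = 0.000068 m/kN, R_2 = δ_0 / (δ_{22} + 1/k) = 0.046524 / (0.001825 + 0.000068) = 24.57 kN.
Moment equilibrium about 1: M_1 = Σ(load moments about 1) − R_2·L = 262 − 24.57×7.4 = 80.13 kN·m.

M_1 = 80.13 kN·m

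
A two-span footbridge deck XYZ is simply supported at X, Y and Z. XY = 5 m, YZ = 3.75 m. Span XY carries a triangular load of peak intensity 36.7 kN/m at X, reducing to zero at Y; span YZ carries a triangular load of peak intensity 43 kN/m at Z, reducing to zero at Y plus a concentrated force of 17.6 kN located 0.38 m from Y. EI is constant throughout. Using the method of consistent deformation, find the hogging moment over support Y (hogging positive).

Release continuity at Y by inserting a hinge; the redundant is the internal moment M_Y. The primary structure is two simply-supported spans XY and YZ.
End slopes at the hinge Y, treating each span as simply supported:
  span XY: triangular load, peak 36.7: 7w₀L³/(360EI) = 89.2/EI
  span YZ: triangular load, peak 43: 7w₀L³/(360EI) = 44.09/EI
  span YZ: point load 17.6 at a = 0.38: Pab(L + b)/(6LEI) = 7.132/EI
  relative rotation θ_0 = (89.2 + 51.22)/EI = 140.4/EI
A unit hogging moment at Y produces rotation L₁/(3EI) + L₂/(3EI) = 2.917/EI.
Slope continuity at Y: θ_0 = M_Y·2.917/EI, so M_Y = 140.4/2.917 = 48.15 kN·m (hogging).

M_Y = 48.15 kN·m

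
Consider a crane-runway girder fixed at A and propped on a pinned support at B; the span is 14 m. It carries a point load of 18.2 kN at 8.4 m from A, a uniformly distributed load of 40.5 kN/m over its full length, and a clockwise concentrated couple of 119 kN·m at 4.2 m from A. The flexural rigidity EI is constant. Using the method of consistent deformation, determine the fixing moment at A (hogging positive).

M_A = 1063 kN·m

Release the roller at B. Primary structure: cantilever fixed at A.
Free-end deflection of the primary structure under the applied loading (downward +):
  point load 18.2 at a = 8.4: Pa²(3L − a)/(6EI) = 7191/EI
  UDL 40.5: wL⁴/(8EI) = 194481/EI
  clockwise couple 119 at a = 4.2: M₀a(2L − a)/(2EI) = 5948/EI
  δ_0 = 207620/EI
Flexibility coefficient — unit upward force at B: δ_{BB} = L³/(3EI) = 914.7/EI.
The prop prevents deflection at B: R_B = δ_0/δ_{BB} = 207620/914.7 = 227 kN.
Moment equilibrium about A: M_A = Σ(load moments about A) − R_B·L = 4241 − 227×14 = 1063 kN·m.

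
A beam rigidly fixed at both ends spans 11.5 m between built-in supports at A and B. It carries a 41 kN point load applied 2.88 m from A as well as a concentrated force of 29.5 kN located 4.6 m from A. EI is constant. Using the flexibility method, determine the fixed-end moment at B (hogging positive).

M_B = 54.73 kN·m

Take the two fixed-end moments M_A, M_B as redundants; the released structure is the simple span AB.
On the primary (simply-supported) span, the end slopes from the loading are:
  at A: point load 41 at a = 2.88: Pab(L + b)/(6LEI) = 296.8/EI
  at B: point load 41 at a = 2.88: Pab(L + a)/(6LEI) = 212.1/EI
  at A: point load 29.5 at a = 4.6: Pab(L + b)/(6LEI) = 249.7/EI
  at B: point load 29.5 at a = 4.6: Pab(L + a)/(6LEI) = 218.5/EI
  θ_A0 = 546.5/EI,  θ_B0 = 430.6/EI
Flexibility coefficients: a unit moment at one end gives L/(3EI) there and L/(6EI) at the far end, so f₁₁ = f₂₂ = 3.833/EI and f₁₂ = f₂₁ = 1.917/EI.
Compatibility — zero rotation at each built-in end:
  3.833 M_A + 1.917 M_B = 546.5
  1.917 M_A + 3.833 M_B = 430.6
Solving the pair gives M_A = 115.2 kN·m and M_B = 54.73 kN·m (hogging).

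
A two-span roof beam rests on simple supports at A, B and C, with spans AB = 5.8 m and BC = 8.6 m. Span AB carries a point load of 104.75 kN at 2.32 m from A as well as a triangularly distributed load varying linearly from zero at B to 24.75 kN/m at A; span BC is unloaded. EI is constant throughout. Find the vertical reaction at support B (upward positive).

Release continuity at B by inserting a hinge; the redundant is the internal moment M_B. The primary structure is two simply-supported spans AB and BC.
End slopes at the hinge B, treating each span as simply supported:
  span AB: point load 104.75 at a = 2.32: Pab(L + a)/(6LEI) = 197.3/EI
  span AB: triangular load, peak 24.75: 7w₀L³/(360EI) = 93.9/EI
  relative rotation θ_0 = (291.2 + 0)/EI = 291.2/EI
A unit hogging moment at B produces rotation L₁/(3EI) + L₂/(3EI) = 4.8/EI.
Slope continuity at B: θ_0 = M_B·4.8/EI, so M_B = 291.2/4.8 = 60.67 kN·m (hogging).
Span AB, ΣM about A with M_B applied at B: R_B^{AB}·5.8 = 381.8 + 60.67, so R_B^{AB} = 76.29 kN and R_A = 176.5 − 76.29 = 100.2 kN.
Span BC, ΣM about C: R_B^{BC}·8.6 = 0 + 60.67, so R_B^{BC} = 7.055 kN and R_C = 0 − 7.055 = -7.055 kN.
R_B = 76.29 + 7.055 = 83.34 kN.

R_B = 83.34 kN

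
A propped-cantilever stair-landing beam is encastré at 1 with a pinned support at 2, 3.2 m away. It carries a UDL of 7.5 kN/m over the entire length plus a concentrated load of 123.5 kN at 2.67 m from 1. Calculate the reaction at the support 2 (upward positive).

Release the roller at 2. Primary structure: cantilever fixed at 1.
Deflection at 2 on the released cantilever, summing each load's contribution:
  UDL 7.5: wL⁴/(8EI) = 98.3/EI
  point load 123.5 at a = 2.67: Pa²(3L − a)/(6EI) = 1017/EI
  δ_0 = 1115/EI
Flexibility coefficient — unit upward force at 2: δ_{22} = L³/(3EI) = 10.92/EI.
Compatibility at 2: δ_0 − R_2·δ_{22} = 0, so R_2 = 1115/10.92 = 102.1 kN.

R_2 = 102.1 kN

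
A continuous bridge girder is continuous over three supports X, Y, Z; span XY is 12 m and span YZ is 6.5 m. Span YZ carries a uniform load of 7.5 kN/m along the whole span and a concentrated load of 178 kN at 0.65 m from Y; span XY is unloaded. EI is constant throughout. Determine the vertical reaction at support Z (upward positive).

Take M_Y as the redundant. Released structure: two simple spans XY and YZ with a hinge at Y.
Discontinuity in slope at Y on the released structure — sum the simple-span end rotations:
  span YZ: UDL 7.5: wL³/(24EI) = 85.82/EI
  span YZ: point load 178 at a = 0.65: Pab(L + b)/(6LEI) = 214.3/EI
  relative rotation θ_0 = (0 + 300.2)/EI = 300.2/EI
A unit hogging moment at Y produces rotation L₁/(3EI) + L₂/(3EI) = 6.167/EI.
Compatibility: M_Y·(L₁+L₂)/(3EI) = θ_0, giving M_Y = 48.67 kN·m (hogging).
Span YZ, ΣM about Z: R_Y^{YZ}·6.5 = 1200 + 48.67, so R_Y^{YZ} = 192.1 kN and R_Z = 226.8 − 192.1 = 34.69 kN.

R_Z = 34.69 kN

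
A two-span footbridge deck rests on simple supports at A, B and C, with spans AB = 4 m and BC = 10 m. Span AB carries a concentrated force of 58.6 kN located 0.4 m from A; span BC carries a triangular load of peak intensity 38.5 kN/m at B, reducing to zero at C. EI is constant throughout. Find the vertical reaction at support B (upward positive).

R_B = 199.5 kN

Take M_B as the redundant. Released structure: two simple spans AB and BC with a hinge at B.
Discontinuity in slope at B on the released structure — sum the simple-span end rotations:
  span AB: point load 58.6 at a = 0.4: Pab(L + a)/(6LEI) = 15.47/EI
  span BC: triangular load, peak 38.5: w₀L³/(45EI) = 855.6/EI
  relative rotation θ_0 = (15.47 + 855.6)/EI = 871/EI
A unit hogging moment at B produces rotation L₁/(3EI) + L₂/(3EI) = 4.667/EI.
Slope continuity at B: θ_0 = M_B·4.667/EI, so M_B = 871/4.667 = 186.6 kN·m (hogging).
Span AB, ΣM about A with M_B applied at B: R_B^{AB}·4 = 23.44 + 186.6, so R_B^{AB} = 52.52 kN and R_A = 58.6 − 52.52 = 6.078 kN.
Span BC, ΣM about C: R_B^{BC}·10 = 1283 + 186.6, so R_B^{BC} = 147 kN and R_C = 192.5 − 147 = 45.5 kN.
R_B = 52.52 + 147 = 199.5 kN.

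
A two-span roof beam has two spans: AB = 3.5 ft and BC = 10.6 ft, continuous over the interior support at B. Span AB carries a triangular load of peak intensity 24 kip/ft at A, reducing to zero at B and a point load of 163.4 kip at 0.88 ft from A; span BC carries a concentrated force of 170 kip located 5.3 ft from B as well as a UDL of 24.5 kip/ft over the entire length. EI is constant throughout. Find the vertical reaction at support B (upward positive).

Release continuity at B by inserting a hinge; the redundant is the internal moment M_B. The primary structure is two simply-supported spans AB and BC.
Rotations at B on the released spans (each span's end-slope, ×1/EI):
  span AB: triangular load, peak 24: 7w₀L³/(360EI) = 20.01/EI
  span AB: point load 163.4 at a = 0.88: Pab(L + a)/(6LEI) = 78.58/EI
  span BC: point load 170 at a = 5.3: Pab(L + b)/(6LEI) = 1194/EI
  span BC: UDL 24.5: wL³/(24EI) = 1216/EI
  relative rotation θ_0 = (98.58 + 2410)/EI = 2508/EI
A unit hogging moment at B produces rotation L₁/(3EI) + L₂/(3EI) = 4.7/EI.
Compatibility: M_B·(L₁+L₂)/(3EI) = θ_0, giving M_B = 533.7 kip·ft (hogging).
Span AB, ΣM about A with M_B applied at B: R_B^{AB}·3.5 = 192.8 + 533.7, so R_B^{AB} = 207.6 kip and R_A = 205.4 − 207.6 = -2.16 kip.
Span BC, ΣM about C: R_B^{BC}·10.6 = 2277 + 533.7, so R_B^{BC} = 265.2 kip and R_C = 429.7 − 265.2 = 164.5 kip.
R_B = 207.6 + 265.2 = 472.8 kip.

R_B = 472.8 kip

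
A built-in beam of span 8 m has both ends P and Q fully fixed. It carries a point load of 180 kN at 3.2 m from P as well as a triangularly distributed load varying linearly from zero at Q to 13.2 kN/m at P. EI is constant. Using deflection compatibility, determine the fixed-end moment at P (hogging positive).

M_P = 249.6 kN·m

Take the two fixed-end moments M_P, M_Q as redundants; the released structure is the simple span PQ.
Simple-span end rotations at P and Q under the given loads:
  at P: point load 180 at a = 3.2: Pab(L + b)/(6LEI) = 737.3/EI
  at Q: point load 180 at a = 3.2: Pab(L + a)/(6LEI) = 645.1/EI
  at P: triangular load, peak 13.2: w₀L³/(45EI) = 150.2/EI
  at Q: triangular load, peak 13.2: 7w₀L³/(360EI) = 131.4/EI
  θ_P0 = 887.5/EI,  θ_Q0 = 776.5/EI
Flexibility coefficients: a unit moment at one end gives L/(3EI) there and L/(6EI) at the far end, so f₁₁ = f₂₂ = 2.667/EI and f₁₂ = f₂₁ = 1.333/EI.
Compatibility — zero rotation at each built-in end:
  2.667 M_P + 1.333 M_Q = 887.5
  1.333 M_P + 2.667 M_Q = 776.5
Solving the pair gives M_P = 249.6 kN·m and M_Q = 166.4 kN·m (hogging).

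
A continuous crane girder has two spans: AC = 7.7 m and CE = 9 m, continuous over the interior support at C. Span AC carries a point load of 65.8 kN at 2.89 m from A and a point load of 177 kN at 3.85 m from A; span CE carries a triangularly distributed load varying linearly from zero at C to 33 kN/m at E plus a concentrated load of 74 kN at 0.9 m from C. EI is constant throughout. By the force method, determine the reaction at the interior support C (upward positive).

R_C = 294.4 kN

Take M_C as the redundant. Released structure: two simple spans AC and CE with a hinge at C.
End slopes at the hinge C, treating each span as simply supported:
  span AC: point load 65.8 at a = 2.89: Pab(L + a)/(6LEI) = 209.7/EI
  span AC: point load 177 at a = 3.85: Pab(L + a)/(6LEI) = 655.9/EI
  span CE: triangular load, peak 33: 7w₀L³/(360EI) = 467.8/EI
  span CE: point load 74 at a = 0.9: Pab(L + b)/(6LEI) = 170.8/EI
  relative rotation θ_0 = (865.6 + 638.6)/EI = 1504/EI
A unit hogging moment at C produces rotation L₁/(3EI) + L₂/(3EI) = 5.567/EI.
Compatibility: M_C·(L₁+L₂)/(3EI) = θ_0, giving M_C = 270.2 kN·m (hogging).
Span AC, ΣM about A with M_C applied at C: R_C^{AC}·7.7 = 871.6 + 270.2, so R_C^{AC} = 148.3 kN and R_A = 242.8 − 148.3 = 94.51 kN.
Span CE, ΣM about E: R_C^{CE}·9 = 1045 + 270.2, so R_C^{CE} = 146.1 kN and R_E = 222.5 − 146.1 = 76.38 kN.
R_C = 148.3 + 146.1 = 294.4 kN.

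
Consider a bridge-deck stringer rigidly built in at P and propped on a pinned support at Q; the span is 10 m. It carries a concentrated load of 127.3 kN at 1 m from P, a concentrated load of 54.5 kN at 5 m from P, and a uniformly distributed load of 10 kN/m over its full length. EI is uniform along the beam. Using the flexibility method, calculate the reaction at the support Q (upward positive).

R_Q = 56.38 kN

Take the reaction at Q as the redundant and release it; the primary structure is a cantilever fixed at P.
Downward deflection at the released point Q due to the loads:
  point load 127.3 at a = 1: Pa²(3L − a)/(6EI) = 615.3/EI
  point load 54.5 at a = 5: Pa²(3L − a)/(6EI) = 5677/EI
  UDL 10: wL⁴/(8EI) = 12500/EI
  δ_0 = 18792/EI
Flexibility coefficient — unit upward force at Q: δ_{QQ} = L³/(3EI) = 333.3/EI.
The prop prevents deflection at Q: R_Q = δ_0/δ_{QQ} = 18792/333.3 = 56.38 kN.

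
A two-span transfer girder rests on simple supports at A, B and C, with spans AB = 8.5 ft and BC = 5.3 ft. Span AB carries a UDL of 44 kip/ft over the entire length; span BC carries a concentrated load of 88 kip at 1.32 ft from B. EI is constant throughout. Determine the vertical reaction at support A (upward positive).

Release continuity at B by inserting a hinge; the redundant is the internal moment M_B. The primary structure is two simply-supported spans AB and BC.
Discontinuity in slope at B on the released structure — sum the simple-span end rotations:
  span AB: UDL 44: wL³/(24EI) = 1126/EI
  span BC: point load 88 at a = 1.32: Pab(L + b)/(6LEI) = 134.9/EI
  relative rotation θ_0 = (1126 + 134.9)/EI = 1261/EI
A unit hogging moment at B produces rotation L₁/(3EI) + L₂/(3EI) = 4.6/EI.
Slope continuity at B: θ_0 = M_B·4.6/EI, so M_B = 1261/4.6 = 274.1 kip·ft (hogging).
Span AB, ΣM about A with M_B applied at B: R_B^{AB}·8.5 = 1590 + 274.1, so R_B^{AB} = 219.2 kip and R_A = 374 − 219.2 = 154.8 kip.

R_A = 154.8 kip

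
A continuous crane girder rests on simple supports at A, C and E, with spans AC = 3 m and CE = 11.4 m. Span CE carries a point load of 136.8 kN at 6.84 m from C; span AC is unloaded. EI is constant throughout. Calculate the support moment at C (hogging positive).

M_C = 207.4 kN·m

Insert a hinge at C; M_C is the redundant, and each span becomes simply supported.
Discontinuity in slope at C on the released structure — sum the simple-span end rotations:
  span CE: point load 136.8 at a = 6.84: Pab(L + b)/(6LEI) = 995.6/EI
  relative rotation θ_0 = (0 + 995.6)/EI = 995.6/EI
A unit hogging moment at C produces rotation L₁/(3EI) + L₂/(3EI) = 4.8/EI.
Slope continuity at C: θ_0 = M_C·4.8/EI, so M_C = 995.6/4.8 = 207.4 kN·m (hogging).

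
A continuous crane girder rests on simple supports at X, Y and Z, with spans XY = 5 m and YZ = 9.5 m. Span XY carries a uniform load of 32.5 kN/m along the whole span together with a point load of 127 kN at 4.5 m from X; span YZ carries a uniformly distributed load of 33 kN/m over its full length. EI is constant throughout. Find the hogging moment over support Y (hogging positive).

Insert a hinge at Y; M_Y is the redundant, and each span becomes simply supported.
Rotations at Y on the released spans (each span's end-slope, ×1/EI):
  span XY: UDL 32.5: wL³/(24EI) = 169.3/EI
  span XY: point load 127 at a = 4.5: Pab(L + a)/(6LEI) = 90.49/EI
  span YZ: UDL 33: wL³/(24EI) = 1179/EI
  relative rotation θ_0 = (259.8 + 1179)/EI = 1439/EI
A unit hogging moment at Y produces rotation L₁/(3EI) + L₂/(3EI) = 4.833/EI.
Compatibility: M_Y·(L₁+L₂)/(3EI) = θ_0, giving M_Y = 297.7 kN·m (hogging).

M_Y = 297.7 kN·m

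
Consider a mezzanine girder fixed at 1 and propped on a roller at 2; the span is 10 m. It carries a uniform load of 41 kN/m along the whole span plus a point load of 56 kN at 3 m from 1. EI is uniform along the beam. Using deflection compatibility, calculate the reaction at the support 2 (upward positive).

R_2 = 160.6 kN

Choose R_2 as the redundant. The primary structure is the cantilever fixed at 1.
Free-end deflection of the primary structure under the applied loading (downward +):
  UDL 41: wL⁴/(8EI) = 51250/EI
  point load 56 at a = 3: Pa²(3L − a)/(6EI) = 2268/EI
  δ_0 = 53518/EI
Flexibility coefficient — unit upward force at 2: δ_{22} = L³/(3EI) = 333.3/EI.
Compatibility at 2: δ_0 − R_2·δ_{22} = 0, so R_2 = 53518/333.3 = 160.6 kN.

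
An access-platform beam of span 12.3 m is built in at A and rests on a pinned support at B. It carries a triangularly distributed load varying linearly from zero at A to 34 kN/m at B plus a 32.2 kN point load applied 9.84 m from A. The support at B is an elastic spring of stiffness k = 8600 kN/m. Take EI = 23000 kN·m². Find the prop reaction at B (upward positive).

R_B = 137.1 kN

Choose R_B as the redundant. The primary structure is the cantilever fixed at A.
Free-end deflection of the primary structure under the applied loading (downward +):
  triangular load, peak 34 at the free end: 11w₀L⁴/(120EI) = 71336/EI
  point load 32.2 at a = 9.84: Pa²(3L − a)/(6EI) = 14061/EI
  δ_0 = 85398/EI
Flexibility coefficient — unit upward force at B: δ_{BB} = L³/(3EI) = 620.3/EI.
With EI = 23000 kN·m²: δ_0 = 3.7129 m and δ_{BB} = 0.026969 m/kN.
Compatibility — the spring shortens by R_B/k under the reaction it provides: δ_0 − R_B·δ_{BB} = R_B/k. With 1/k = 0.000116 m/kN, R_B = δ_0 / (δ_{BB} + 1/k) = 3.7129 / (0.026969 + 0.000116) = 137.1 kN.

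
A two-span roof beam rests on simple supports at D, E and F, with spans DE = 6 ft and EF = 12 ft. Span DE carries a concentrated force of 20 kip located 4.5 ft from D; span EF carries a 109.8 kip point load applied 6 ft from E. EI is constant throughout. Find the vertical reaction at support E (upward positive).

R_E = 112.7 kip

Release continuity at E by inserting a hinge; the redundant is the internal moment M_E. The primary structure is two simply-supported spans DE and EF.
Rotations at E on the released spans (each span's end-slope, ×1/EI):
  span DE: point load 20 at a = 4.5: Pab(L + a)/(6LEI) = 39.38/EI
  span EF: point load 109.8 at a = 6: Pab(L + b)/(6LEI) = 988.2/EI
  relative rotation θ_0 = (39.38 + 988.2)/EI = 1028/EI
A unit hogging moment at E produces rotation L₁/(3EI) + L₂/(3EI) = 6/EI.
Slope continuity at E: θ_0 = M_E·6/EI, so M_E = 1028/6 = 171.3 kip·ft (hogging).
Span DE, ΣM about D with M_E applied at E: R_E^{DE}·6 = 90 + 171.3, so R_E^{DE} = 43.54 kip and R_D = 20 − 43.54 = -23.54 kip.
Span EF, ΣM about F: R_E^{EF}·12 = 658.8 + 171.3, so R_E^{EF} = 69.17 kip and R_F = 109.8 − 69.17 = 40.63 kip.
R_E = 43.54 + 69.17 = 112.7 kip.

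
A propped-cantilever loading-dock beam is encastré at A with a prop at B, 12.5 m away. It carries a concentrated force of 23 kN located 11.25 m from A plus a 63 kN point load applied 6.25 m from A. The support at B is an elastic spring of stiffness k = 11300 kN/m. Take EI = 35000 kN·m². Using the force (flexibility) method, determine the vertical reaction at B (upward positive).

Release the roller at B. Primary structure: cantilever fixed at A.
Deflection at B on the released cantilever, summing each load's contribution:
  point load 23 at a = 11.25: Pa²(3L − a)/(6EI) = 12735/EI
  point load 63 at a = 6.25: Pa²(3L − a)/(6EI) = 12817/EI
  δ_0 = 25553/EI
Flexibility coefficient — unit upward force at B: δ_{BB} = L³/(3EI) = 651/EI.
With EI = 35000 kN·m²: δ_0 = 0.73008 m and δ_{BB} = 0.018601 m/kN.
Compatibility — the spring shortens by R_B/k under the reaction it provides: δ_0 − R_B·δ_{BB} = R_B/k. With 1/k = 0.000088 m/kN, R_B = δ_0 / (δ_{BB} + 1/k) = 0.73008 / (0.018601 + 0.000088) = 39.06 kN.

R_B = 39.06 kN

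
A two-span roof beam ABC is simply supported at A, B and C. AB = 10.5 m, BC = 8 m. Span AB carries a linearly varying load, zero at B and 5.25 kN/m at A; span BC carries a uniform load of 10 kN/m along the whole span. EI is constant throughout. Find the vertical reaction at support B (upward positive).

Insert a hinge at B; M_B is the redundant, and each span becomes simply supported.
Discontinuity in slope at B on the released structure — sum the simple-span end rotations:
  span AB: triangular load, peak 5.25: 7w₀L³/(360EI) = 118.2/EI
  span BC: UDL 10: wL³/(24EI) = 213.3/EI
  relative rotation θ_0 = (118.2 + 213.3)/EI = 331.5/EI
A unit hogging moment at B produces rotation L₁/(3EI) + L₂/(3EI) = 6.167/EI.
Compatibility: M_B·(L₁+L₂)/(3EI) = θ_0, giving M_B = 53.76 kN·m (hogging).
Span AB, ΣM about A with M_B applied at B: R_B^{AB}·10.5 = 96.47 + 53.76, so R_B^{AB} = 14.31 kN and R_A = 27.56 − 14.31 = 13.26 kN.
Span BC, ΣM about C: R_B^{BC}·8 = 320 + 53.76, so R_B^{BC} = 46.72 kN and R_C = 80 − 46.72 = 33.28 kN.
R_B = 14.31 + 46.72 = 61.03 kN.

R_B = 61.03 kN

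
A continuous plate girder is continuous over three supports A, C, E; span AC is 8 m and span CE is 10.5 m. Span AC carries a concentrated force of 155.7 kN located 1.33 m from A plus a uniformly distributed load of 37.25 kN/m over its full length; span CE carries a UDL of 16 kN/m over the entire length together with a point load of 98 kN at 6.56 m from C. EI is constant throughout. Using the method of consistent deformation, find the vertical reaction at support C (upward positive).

Release continuity at C by inserting a hinge; the redundant is the internal moment M_C. The primary structure is two simply-supported spans AC and CE.
Discontinuity in slope at C on the released structure — sum the simple-span end rotations:
  span AC: point load 155.7 at a = 1.33: Pab(L + a)/(6LEI) = 268.5/EI
  span AC: UDL 37.25: wL³/(24EI) = 794.7/EI
  span CE: UDL 16: wL³/(24EI) = 771.8/EI
  span CE: point load 98 at a = 6.56: Pab(L + b)/(6LEI) = 580.6/EI
  relative rotation θ_0 = (1063 + 1352)/EI = 2415/EI
A unit hogging moment at C produces rotation L₁/(3EI) + L₂/(3EI) = 6.167/EI.
Compatibility: M_C·(L₁+L₂)/(3EI) = θ_0, giving M_C = 391.7 kN·m (hogging).
Span AC, ΣM about A with M_C applied at C: R_C^{AC}·8 = 1399 + 391.7, so R_C^{AC} = 223.8 kN and R_A = 453.7 − 223.8 = 229.9 kN.
Span CE, ΣM about E: R_C^{CE}·10.5 = 1268 + 391.7, so R_C^{CE} = 158.1 kN and R_E = 266 − 158.1 = 107.9 kN.
R_C = 223.8 + 158.1 = 381.9 kN.

R_C = 381.9 kN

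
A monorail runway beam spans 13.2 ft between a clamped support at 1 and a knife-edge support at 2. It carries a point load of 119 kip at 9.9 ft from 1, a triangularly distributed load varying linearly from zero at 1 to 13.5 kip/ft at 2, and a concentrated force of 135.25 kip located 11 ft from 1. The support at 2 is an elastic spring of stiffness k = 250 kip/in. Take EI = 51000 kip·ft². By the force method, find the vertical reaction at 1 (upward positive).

R_1 = 122.2 kip

Choose R_2 as the redundant. The primary structure is the cantilever fixed at 1.
Free-end deflection of the primary structure under the applied loading (downward +):
  point load 119 at a = 9.9: Pa²(3L − a)/(6EI) = 57733/EI
  triangular load, peak 13.5 at the free end: 11w₀L⁴/(120EI) = 37570/EI
  point load 135.25 at a = 11: Pa²(3L − a)/(6EI) = 78008/EI
  δ_0 = 173310/EI
Tip deflection under a unit load at 2: L³/(3EI) = 766.7/EI.
With EI = 51000 kip·ft²: δ_0 = 3.3982 ft and δ_{22} = 0.015032 ft/kip.
Compatibility — the spring shortens by R_2/k under the reaction it provides: δ_0 − R_2·δ_{22} = R_2/k. With 1/k = 1/(250×12) ft/kip = 0.000333 ft/kip, R_2 = δ_0 / (δ_{22} + 1/k) = 3.3982 / (0.015032 + 0.000333) = 221.2 kip.
Vertical equilibrium: R_1 = ΣP − R_2 = 343.4 − 221.2 = 122.2 kip.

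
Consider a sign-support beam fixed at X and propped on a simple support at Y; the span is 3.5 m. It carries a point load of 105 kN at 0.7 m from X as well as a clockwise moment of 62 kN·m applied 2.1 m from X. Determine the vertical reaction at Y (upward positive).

R_Y = 28.2 kN

Release the roller at Y. Primary structure: cantilever fixed at X.
Deflection at Y on the released cantilever, summing each load's contribution:
  point load 105 at a = 0.7: Pa²(3L − a)/(6EI) = 84.03/EI
  clockwise couple 62 at a = 2.1: M₀a(2L − a)/(2EI) = 319/EI
  δ_0 = 403/EI
Tip deflection under a unit load at Y: L³/(3EI) = 14.29/EI.
The prop prevents deflection at Y: R_Y = δ_0/δ_{YY} = 403/14.29 = 28.2 kN.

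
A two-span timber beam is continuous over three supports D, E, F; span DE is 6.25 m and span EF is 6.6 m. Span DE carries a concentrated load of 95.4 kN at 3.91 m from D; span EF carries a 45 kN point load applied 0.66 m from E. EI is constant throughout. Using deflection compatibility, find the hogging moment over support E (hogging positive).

M_E = 68.25 kN·m

Insert a hinge at E; M_E is the redundant, and each span becomes simply supported.
Discontinuity in slope at E on the released structure — sum the simple-span end rotations:
  span DE: point load 95.4 at a = 3.91: Pab(L + a)/(6LEI) = 236.5/EI
  span EF: point load 45 at a = 0.66: Pab(L + b)/(6LEI) = 55.87/EI
  relative rotation θ_0 = (236.5 + 55.87)/EI = 292.4/EI
A unit hogging moment at E produces rotation L₁/(3EI) + L₂/(3EI) = 4.283/EI.
Compatibility: M_E·(L₁+L₂)/(3EI) = θ_0, giving M_E = 68.25 kN·m (hogging).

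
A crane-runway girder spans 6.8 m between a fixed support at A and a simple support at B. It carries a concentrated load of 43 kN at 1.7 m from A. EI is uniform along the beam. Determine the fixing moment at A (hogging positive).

M_A = 47.97 kN·m

Remove the prop at B; the released (primary) structure is a cantilever built in at A.
Deflection at B on the released cantilever, summing each load's contribution:
  point load 43 at a = 1.7: Pa²(3L − a)/(6EI) = 387.3/EI
Tip deflection under a unit load at B: L³/(3EI) = 104.8/EI.
The prop prevents deflection at B: R_B = δ_0/δ_{BB} = 387.3/104.8 = 3.695 kN.
Moment equilibrium about A: M_A = Σ(load moments about A) − R_B·L = 73.1 − 3.695×6.8 = 47.97 kN·m.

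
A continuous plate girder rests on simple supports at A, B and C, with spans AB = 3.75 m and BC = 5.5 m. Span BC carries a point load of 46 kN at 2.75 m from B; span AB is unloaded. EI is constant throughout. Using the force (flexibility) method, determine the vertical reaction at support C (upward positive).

R_C = 17.87 kN

Take M_B as the redundant. Released structure: two simple spans AB and BC with a hinge at B.
End slopes at the hinge B, treating each span as simply supported:
  span BC: point load 46 at a = 2.75: Pab(L + b)/(6LEI) = 86.97/EI
  relative rotation θ_0 = (0 + 86.97)/EI = 86.97/EI
A unit hogging moment at B produces rotation L₁/(3EI) + L₂/(3EI) = 3.083/EI.
Compatibility: M_B·(L₁+L₂)/(3EI) = θ_0, giving M_B = 28.21 kN·m (hogging).
Span BC, ΣM about C: R_B^{BC}·5.5 = 126.5 + 28.21, so R_B^{BC} = 28.13 kN and R_C = 46 − 28.13 = 17.87 kN.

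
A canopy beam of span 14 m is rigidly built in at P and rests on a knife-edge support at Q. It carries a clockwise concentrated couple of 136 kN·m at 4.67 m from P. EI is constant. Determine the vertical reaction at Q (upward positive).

Release the roller at Q. Primary structure: cantilever fixed at P.
Primary-structure tip deflection at Q by superposition:
  clockwise couple 136 at a = 4.67: M₀a(2L − a)/(2EI) = 7409/EI
Tip deflection under a unit load at Q: L³/(3EI) = 914.7/EI.
Compatibility at Q: δ_0 − R_Q·δ_{QQ} = 0, so R_Q = 7409/914.7 = 8.1 kN.

R_Q = 8.1 kN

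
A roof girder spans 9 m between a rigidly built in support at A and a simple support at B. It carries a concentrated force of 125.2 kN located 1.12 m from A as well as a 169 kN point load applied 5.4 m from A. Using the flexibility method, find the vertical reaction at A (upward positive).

R_A = 218.4 kN

Release the roller at B. Primary structure: cantilever fixed at A.
Primary-structure tip deflection at B by superposition:
  point load 125.2 at a = 1.12: Pa²(3L − a)/(6EI) = 677.4/EI
  point load 169 at a = 5.4: Pa²(3L − a)/(6EI) = 17741/EI
  δ_0 = 18418/EI
Tip deflection under a unit load at B: L³/(3EI) = 243/EI.
Compatibility at B: δ_0 − R_B·δ_{BB} = 0, so R_B = 18418/243 = 75.8 kN.
Vertical equilibrium: R_A = ΣP − R_B = 294.2 − 75.8 = 218.4 kN.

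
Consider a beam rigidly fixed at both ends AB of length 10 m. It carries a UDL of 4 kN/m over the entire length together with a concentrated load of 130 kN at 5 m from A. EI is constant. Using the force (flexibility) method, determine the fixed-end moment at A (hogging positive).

M_A = 195.8 kN·m

Release both end moments; the primary structure is a simply-supported span AB with redundants M_A and M_B.
Simple-span end rotations at A and B under the given loads:
  at A: UDL 4: wL³/(24EI) = 166.7/EI
  at B: UDL 4: wL³/(24EI) = 166.7/EI
  at A: point load 130 at a = 5: Pab(L + b)/(6LEI) = 812.5/EI
  at B: point load 130 at a = 5: Pab(L + a)/(6LEI) = 812.5/EI
  θ_A0 = 979.2/EI,  θ_B0 = 979.2/EI
Flexibility coefficients: a unit moment at one end gives L/(3EI) there and L/(6EI) at the far end, so f₁₁ = f₂₂ = 3.333/EI and f₁₂ = f₂₁ = 1.667/EI.
Compatibility — zero rotation at each built-in end:
  3.333 M_A + 1.667 M_B = 979.2
  1.667 M_A + 3.333 M_B = 979.2
Solving the pair gives M_A = 195.8 kN·m and M_B = 195.8 kN·m (hogging).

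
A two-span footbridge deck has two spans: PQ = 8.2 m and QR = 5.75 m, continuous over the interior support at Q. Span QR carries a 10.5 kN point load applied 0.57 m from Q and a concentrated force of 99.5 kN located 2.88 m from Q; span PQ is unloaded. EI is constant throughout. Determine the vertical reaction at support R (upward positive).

Take M_Q as the redundant. Released structure: two simple spans PQ and QR with a hinge at Q.
Discontinuity in slope at Q on the released structure — sum the simple-span end rotations:
  span QR: point load 10.5 at a = 0.57: Pab(L + b)/(6LEI) = 9.822/EI
  span QR: point load 99.5 at a = 2.88: Pab(L + b)/(6LEI) = 205.5/EI
  relative rotation θ_0 = (0 + 215.3)/EI = 215.3/EI
A unit hogging moment at Q produces rotation L₁/(3EI) + L₂/(3EI) = 4.65/EI.
Compatibility: M_Q·(L₁+L₂)/(3EI) = θ_0, giving M_Q = 46.3 kN·m (hogging).
Span QR, ΣM about R: R_Q^{QR}·5.75 = 340 + 46.3, so R_Q^{QR} = 67.18 kN and R_R = 110 − 67.18 = 42.82 kN.

R_R = 42.82 kN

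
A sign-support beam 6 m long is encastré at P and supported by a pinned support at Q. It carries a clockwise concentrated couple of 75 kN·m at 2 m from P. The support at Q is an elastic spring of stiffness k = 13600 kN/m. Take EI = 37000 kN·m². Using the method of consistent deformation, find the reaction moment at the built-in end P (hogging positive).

M_P = 14.78 kN·m

Remove the prop at Q; the released (primary) structure is a cantilever built in at P.
Primary-structure tip deflection at Q by superposition:
  clockwise couple 75 at a = 2: M₀a(2L − a)/(2EI) = 750/EI
Tip deflection under a unit load at Q: L³/(3EI) = 72/EI.
With EI = 37000 kN·m²: δ_0 = 0.02027 m and δ_{QQ} = 0.001946 m/kN.
Compatibility — the spring shortens by R_Q/k under the reaction it provides: δ_0 − R_Q·δ_{QQ} = R_Q/k. With 1/k = 0.000074 m/kN, R_Q = δ_0 / (δ_{QQ} + 1/k) = 0.02027 / (0.001946 + 0.000074) = 10.04 kN.
Moment equilibrium about P: M_P = Σ(load moments about P) − R_Q·L = 75 − 10.04×6 = 14.78 kN·m.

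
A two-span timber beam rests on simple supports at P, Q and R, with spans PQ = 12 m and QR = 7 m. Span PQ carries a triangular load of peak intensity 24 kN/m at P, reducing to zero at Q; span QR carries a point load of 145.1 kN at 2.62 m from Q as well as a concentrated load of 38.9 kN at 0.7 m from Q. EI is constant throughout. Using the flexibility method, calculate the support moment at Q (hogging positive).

Release continuity at Q by inserting a hinge; the redundant is the internal moment M_Q. The primary structure is two simply-supported spans PQ and QR.
End slopes at the hinge Q, treating each span as simply supported:
  span PQ: triangular load, peak 24: 7w₀L³/(360EI) = 806.4/EI
  span QR: point load 145.1 at a = 2.62: Pab(L + b)/(6LEI) = 451.2/EI
  span QR: point load 38.9 at a = 0.7: Pab(L + b)/(6LEI) = 54.32/EI
  relative rotation θ_0 = (806.4 + 505.5)/EI = 1312/EI
A unit hogging moment at Q produces rotation L₁/(3EI) + L₂/(3EI) = 6.333/EI.
Compatibility: M_Q·(L₁+L₂)/(3EI) = θ_0, giving M_Q = 207.1 kN·m (hogging).

M_Q = 207.1 kN·m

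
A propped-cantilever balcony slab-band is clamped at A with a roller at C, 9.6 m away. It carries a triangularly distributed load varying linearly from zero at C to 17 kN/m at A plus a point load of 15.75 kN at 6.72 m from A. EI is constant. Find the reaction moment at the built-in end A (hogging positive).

Remove the prop at C; the released (primary) structure is a cantilever built in at A.
Primary-structure tip deflection at C by superposition:
  triangular load, peak 17 at the fixed end: w₀L⁴/(30EI) = 4813/EI
  point load 15.75 at a = 6.72: Pa²(3L − a)/(6EI) = 2617/EI
  δ_0 = 7430/EI
Flexibility coefficient — unit upward force at C: δ_{CC} = L³/(3EI) = 294.9/EI.
The prop prevents deflection at C: R_C = δ_0/δ_{CC} = 7430/294.9 = 25.2 kN.
Moment equilibrium about A: M_A = Σ(load moments about A) − R_C·L = 367 − 25.2×9.6 = 125.1 kN·m.

M_A = 125.1 kN·m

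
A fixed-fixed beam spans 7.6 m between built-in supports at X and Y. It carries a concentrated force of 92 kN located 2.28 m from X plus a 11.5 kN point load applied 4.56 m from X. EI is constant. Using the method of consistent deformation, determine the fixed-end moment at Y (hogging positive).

M_Y = 56.64 kN·m

Release both end moments; the primary structure is a simply-supported span XY with redundants M_X and M_Y.
Simple-span end rotations at X and Y under the given loads:
  at X: point load 92 at a = 2.28: Pab(L + b)/(6LEI) = 316.2/EI
  at Y: point load 92 at a = 2.28: Pab(L + a)/(6LEI) = 241.8/EI
  at X: point load 11.5 at a = 4.56: Pab(L + b)/(6LEI) = 37.2/EI
  at Y: point load 11.5 at a = 4.56: Pab(L + a)/(6LEI) = 42.51/EI
  θ_X0 = 353.4/EI,  θ_Y0 = 284.3/EI
Flexibility coefficients: a unit moment at one end gives L/(3EI) there and L/(6EI) at the far end, so f₁₁ = f₂₂ = 2.533/EI and f₁₂ = f₂₁ = 1.267/EI.
Compatibility — zero rotation at each built-in end:
  2.533 M_X + 1.267 M_Y = 353.4
  1.267 M_X + 2.533 M_Y = 284.3
Solving the pair gives M_X = 111.2 kN·m and M_Y = 56.64 kN·m (hogging).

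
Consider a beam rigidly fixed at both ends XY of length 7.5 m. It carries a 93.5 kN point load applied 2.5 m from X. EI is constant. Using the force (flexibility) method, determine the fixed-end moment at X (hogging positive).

M_X = 103.9 kN·m

Release both end moments; the primary structure is a simply-supported span XY with redundants M_X and M_Y.
End rotations of the released simple span under the applied load (×1/EI):
  at X: point load 93.5 at a = 2.5: Pab(L + b)/(6LEI) = 324.7/EI
  at Y: point load 93.5 at a = 2.5: Pab(L + a)/(6LEI) = 259.7/EI
  θ_X0 = 324.7/EI,  θ_Y0 = 259.7/EI
Flexibility coefficients: a unit moment at one end gives L/(3EI) there and L/(6EI) at the far end, so f₁₁ = f₂₂ = 2.5/EI and f₁₂ = f₂₁ = 1.25/EI.
Compatibility — zero rotation at each built-in end:
  2.5 M_X + 1.25 M_Y = 324.7
  1.25 M_X + 2.5 M_Y = 259.7
Solving the pair gives M_X = 103.9 kN·m and M_Y = 51.94 kN·m (hogging).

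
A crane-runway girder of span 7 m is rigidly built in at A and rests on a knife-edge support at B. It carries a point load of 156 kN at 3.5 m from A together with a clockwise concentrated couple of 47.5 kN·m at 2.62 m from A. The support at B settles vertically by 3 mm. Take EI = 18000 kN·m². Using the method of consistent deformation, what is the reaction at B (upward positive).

Release the roller at B. Primary structure: cantilever fixed at A.
Deflection at B on the released cantilever, summing each load's contribution:
  point load 156 at a = 3.5: Pa²(3L − a)/(6EI) = 5574/EI
  clockwise couple 47.5 at a = 2.62: M₀a(2L − a)/(2EI) = 708.1/EI
  δ_0 = 6282/EI
Tip deflection under a unit load at B: L³/(3EI) = 114.3/EI.
With EI = 18000 kN·m²: δ_0 = 0.34899 m and δ_{BB} = 0.006352 m/kN.
Compatibility — the beam at B must follow the support down by 0.003 m: δ_0 − R_B·δ_{BB} = 0.003, so R_B = (0.34899 − 0.003)/0.006352 = 54.47 kN.

R_B = 54.47 kN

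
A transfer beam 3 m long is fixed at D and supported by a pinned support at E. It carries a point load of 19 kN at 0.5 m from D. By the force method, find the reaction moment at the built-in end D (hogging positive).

M_D = 7.257 kN·m

Remove the prop at E; the released (primary) structure is a cantilever built in at D.
Primary-structure tip deflection at E by superposition:
  point load 19 at a = 0.5: Pa²(3L − a)/(6EI) = 6.729/EI
Flexibility coefficient — unit upward force at E: δ_{EE} = L³/(3EI) = 9/EI.
The prop prevents deflection at E: R_E = δ_0/δ_{EE} = 6.729/9 = 0.7477 kN.
Moment equilibrium about D: M_D = Σ(load moments about D) − R_E·L = 9.5 − 0.7477×3 = 7.257 kN·m.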